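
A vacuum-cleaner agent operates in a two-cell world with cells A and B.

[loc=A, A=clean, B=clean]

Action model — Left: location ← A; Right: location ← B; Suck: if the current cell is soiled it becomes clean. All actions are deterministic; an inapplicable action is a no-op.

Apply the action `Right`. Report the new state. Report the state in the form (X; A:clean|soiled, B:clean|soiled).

start: (A; A:clean, B:clean)
step 1/1 (Right): (B; A:clean, B:clean)

(B; A:clean, B:clean)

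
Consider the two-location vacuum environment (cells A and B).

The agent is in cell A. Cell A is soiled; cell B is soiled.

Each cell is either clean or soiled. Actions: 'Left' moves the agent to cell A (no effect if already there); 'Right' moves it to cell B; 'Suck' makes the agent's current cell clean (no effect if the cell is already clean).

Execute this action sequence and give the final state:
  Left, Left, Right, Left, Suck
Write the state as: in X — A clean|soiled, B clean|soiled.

t=1 Left ⇒ in A — A soiled, B soiled
t=2 Left ⇒ in A — A soiled, B soiled
t=3 Right ⇒ in B — A soiled, B soiled
t=4 Left ⇒ in A — A soiled, B soiled
t=5 Suck ⇒ in A — A clean, B soiled

in A — A clean, B soiled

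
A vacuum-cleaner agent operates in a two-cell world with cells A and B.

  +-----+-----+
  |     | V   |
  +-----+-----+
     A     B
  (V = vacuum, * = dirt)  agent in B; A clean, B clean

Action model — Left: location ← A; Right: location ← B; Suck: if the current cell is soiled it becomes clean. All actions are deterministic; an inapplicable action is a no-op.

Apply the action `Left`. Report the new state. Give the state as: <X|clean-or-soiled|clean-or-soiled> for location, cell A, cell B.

<A|clean|clean>

start: <B|clean|clean>
[1] after Left: <A|clean|clean>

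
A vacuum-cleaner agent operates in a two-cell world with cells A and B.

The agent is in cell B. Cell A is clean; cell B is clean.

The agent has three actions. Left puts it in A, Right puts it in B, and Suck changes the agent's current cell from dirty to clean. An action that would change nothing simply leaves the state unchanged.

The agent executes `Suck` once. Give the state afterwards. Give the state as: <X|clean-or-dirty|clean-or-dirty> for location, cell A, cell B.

start: <B|clean|clean>
[1] after Suck: <B|clean|clean>

<B|clean|clean>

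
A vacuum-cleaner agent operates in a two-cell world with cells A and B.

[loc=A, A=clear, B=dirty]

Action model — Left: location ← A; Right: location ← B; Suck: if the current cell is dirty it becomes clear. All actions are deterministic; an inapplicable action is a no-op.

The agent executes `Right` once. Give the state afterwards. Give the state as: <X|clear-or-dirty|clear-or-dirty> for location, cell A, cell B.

start: <A|clear|dirty>
Right (#1): <B|clear|dirty>

<B|clear|dirty>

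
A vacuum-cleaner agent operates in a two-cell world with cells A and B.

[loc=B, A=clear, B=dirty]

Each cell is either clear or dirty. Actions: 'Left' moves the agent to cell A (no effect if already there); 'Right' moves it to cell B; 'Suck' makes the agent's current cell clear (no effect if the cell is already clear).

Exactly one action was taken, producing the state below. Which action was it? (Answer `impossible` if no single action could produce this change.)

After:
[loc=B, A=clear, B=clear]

Suck

try  Left: in A — A clear, B dirty
try Right: in B — A clear, B dirty
try  Suck: in B — A clear, B clear  ← match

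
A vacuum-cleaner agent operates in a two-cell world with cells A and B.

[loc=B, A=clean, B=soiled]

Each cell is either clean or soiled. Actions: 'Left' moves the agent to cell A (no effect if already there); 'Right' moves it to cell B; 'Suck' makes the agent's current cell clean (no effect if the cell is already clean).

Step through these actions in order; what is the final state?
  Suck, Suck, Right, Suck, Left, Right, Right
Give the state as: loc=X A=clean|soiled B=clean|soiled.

1) do Suck; now loc=B A=clean B=clean
2) do Suck; now loc=B A=clean B=clean
3) do Right; now loc=B A=clean B=clean
4) do Suck; now loc=B A=clean B=clean
5) do Left; now loc=A A=clean B=clean
6) do Right; now loc=B A=clean B=clean
7) do Right; now loc=B A=clean B=clean

loc=B A=clean B=clean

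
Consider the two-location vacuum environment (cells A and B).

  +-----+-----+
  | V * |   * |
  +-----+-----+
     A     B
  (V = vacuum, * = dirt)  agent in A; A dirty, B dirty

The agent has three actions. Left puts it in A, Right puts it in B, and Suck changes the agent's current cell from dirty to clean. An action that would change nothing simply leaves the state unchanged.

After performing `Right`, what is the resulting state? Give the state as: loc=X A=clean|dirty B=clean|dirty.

loc=B A=dirty B=dirty

start: loc=A A=dirty B=dirty
Right (#1): loc=B A=dirty B=dirty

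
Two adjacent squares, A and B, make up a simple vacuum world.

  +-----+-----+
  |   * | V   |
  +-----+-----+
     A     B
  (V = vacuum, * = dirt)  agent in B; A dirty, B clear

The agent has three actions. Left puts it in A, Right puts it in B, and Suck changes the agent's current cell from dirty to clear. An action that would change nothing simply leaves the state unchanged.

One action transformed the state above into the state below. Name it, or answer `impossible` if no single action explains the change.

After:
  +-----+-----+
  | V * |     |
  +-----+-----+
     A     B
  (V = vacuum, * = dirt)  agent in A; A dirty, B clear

try  Left: <A|dirty|clear>  ← match
try Right: <B|dirty|clear>
try  Suck: <B|dirty|clear>

Left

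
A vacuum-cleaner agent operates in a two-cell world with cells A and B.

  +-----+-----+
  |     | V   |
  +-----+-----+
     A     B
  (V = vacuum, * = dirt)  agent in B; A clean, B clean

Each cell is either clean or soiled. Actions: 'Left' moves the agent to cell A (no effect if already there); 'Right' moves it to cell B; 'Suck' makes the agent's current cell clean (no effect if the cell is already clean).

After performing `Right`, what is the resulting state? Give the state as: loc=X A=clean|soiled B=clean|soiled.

loc=B A=clean B=clean

start: loc=B A=clean B=clean
1. Right → loc=B A=clean B=clean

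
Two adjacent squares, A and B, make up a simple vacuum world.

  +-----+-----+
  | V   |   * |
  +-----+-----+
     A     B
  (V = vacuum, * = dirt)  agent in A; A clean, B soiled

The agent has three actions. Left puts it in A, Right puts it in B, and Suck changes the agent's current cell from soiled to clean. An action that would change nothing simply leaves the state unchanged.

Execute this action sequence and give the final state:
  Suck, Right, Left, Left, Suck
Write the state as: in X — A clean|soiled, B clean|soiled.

in A — A clean, B soiled

1) do Suck; now in A — A clean, B soiled
2) do Right; now in B — A clean, B soiled
3) do Left; now in A — A clean, B soiled
4) do Left; now in A — A clean, B soiled
5) do Suck; now in A — A clean, B soiled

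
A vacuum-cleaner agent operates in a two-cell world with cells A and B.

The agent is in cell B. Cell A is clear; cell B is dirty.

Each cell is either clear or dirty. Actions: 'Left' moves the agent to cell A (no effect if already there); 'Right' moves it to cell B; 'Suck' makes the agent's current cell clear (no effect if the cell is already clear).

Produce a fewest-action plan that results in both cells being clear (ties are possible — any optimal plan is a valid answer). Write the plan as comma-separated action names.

Suck

step 1/1 (Suck): (B; A:clear, B:clear)
min 1: B is dirty, one Suck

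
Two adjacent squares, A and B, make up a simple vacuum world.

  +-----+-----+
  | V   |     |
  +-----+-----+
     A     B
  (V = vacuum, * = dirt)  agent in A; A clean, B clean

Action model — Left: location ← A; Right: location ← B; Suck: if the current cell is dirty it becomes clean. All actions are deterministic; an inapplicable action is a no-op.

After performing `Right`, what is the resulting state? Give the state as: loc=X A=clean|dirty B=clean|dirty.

loc=B A=clean B=clean

start: loc=A A=clean B=clean
1) do Right; now loc=B A=clean B=clean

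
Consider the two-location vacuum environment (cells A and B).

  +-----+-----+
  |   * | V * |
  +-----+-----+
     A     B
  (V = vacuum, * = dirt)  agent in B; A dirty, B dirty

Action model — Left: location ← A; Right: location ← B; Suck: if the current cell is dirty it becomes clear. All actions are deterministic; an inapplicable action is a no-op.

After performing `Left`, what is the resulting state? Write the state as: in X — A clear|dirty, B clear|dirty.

start: in B — A dirty, B dirty
step 1/1 (Left): in A — A dirty, B dirty

in A — A dirty, B dirty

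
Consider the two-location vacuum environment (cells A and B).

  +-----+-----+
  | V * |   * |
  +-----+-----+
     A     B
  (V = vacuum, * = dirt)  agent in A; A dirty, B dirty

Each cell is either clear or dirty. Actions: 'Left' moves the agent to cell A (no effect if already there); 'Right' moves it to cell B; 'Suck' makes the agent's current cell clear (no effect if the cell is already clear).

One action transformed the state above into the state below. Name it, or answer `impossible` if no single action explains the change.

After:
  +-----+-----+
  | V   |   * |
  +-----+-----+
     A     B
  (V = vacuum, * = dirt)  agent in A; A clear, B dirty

Suck

try  Left: in A — A dirty, B dirty
try Right: in B — A dirty, B dirty
try  Suck: in A — A clear, B dirty  ← match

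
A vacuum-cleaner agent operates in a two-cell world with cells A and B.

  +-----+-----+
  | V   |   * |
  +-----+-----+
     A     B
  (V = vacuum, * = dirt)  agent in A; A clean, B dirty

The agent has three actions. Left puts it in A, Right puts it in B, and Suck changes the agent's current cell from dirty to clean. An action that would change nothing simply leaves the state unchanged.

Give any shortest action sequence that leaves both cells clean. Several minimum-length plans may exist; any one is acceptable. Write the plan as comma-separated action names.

Right, Suck

[1] after Right: <B|clean|dirty>
[2] after Suck: <B|clean|clean>
min 2: go B then Suck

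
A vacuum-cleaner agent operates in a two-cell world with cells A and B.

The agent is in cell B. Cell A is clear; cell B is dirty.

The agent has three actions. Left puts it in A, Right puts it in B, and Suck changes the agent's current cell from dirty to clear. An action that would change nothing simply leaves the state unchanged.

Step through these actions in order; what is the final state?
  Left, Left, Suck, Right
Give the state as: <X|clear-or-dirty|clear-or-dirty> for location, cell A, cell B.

<B|clear|dirty>

1. Left → <A|clear|dirty>
2. Left → <A|clear|dirty>
3. Suck → <A|clear|dirty>
4. Right → <B|clear|dirty>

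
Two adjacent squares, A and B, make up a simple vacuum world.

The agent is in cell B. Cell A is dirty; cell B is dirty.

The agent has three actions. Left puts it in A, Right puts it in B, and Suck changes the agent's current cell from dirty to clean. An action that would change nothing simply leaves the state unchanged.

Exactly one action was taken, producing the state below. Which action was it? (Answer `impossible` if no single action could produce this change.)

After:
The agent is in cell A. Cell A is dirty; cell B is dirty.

try  Left: (A; A:dirty, B:dirty)  ← match
try Right: (B; A:dirty, B:dirty)
try  Suck: (B; A:dirty, B:clean)

Left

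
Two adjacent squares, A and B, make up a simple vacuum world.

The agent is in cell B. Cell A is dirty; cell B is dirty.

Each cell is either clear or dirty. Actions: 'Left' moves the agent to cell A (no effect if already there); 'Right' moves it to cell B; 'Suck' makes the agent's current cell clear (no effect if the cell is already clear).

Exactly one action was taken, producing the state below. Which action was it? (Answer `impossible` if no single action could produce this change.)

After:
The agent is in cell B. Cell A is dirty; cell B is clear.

try  Left: loc=A A=dirty B=dirty
try Right: loc=B A=dirty B=dirty
try  Suck: loc=B A=dirty B=clear  ← match

Suck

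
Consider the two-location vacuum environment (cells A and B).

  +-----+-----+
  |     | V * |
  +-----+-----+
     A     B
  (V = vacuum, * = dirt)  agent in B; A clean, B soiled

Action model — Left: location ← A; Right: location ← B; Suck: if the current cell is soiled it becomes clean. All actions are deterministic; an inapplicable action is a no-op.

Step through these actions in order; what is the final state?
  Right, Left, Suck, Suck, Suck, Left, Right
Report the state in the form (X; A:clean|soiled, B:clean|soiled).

(B; A:clean, B:soiled)

[1] after Right: (B; A:clean, B:soiled)
[2] after Left: (A; A:clean, B:soiled)
[3] after Suck: (A; A:clean, B:soiled)
[4] after Suck: (A; A:clean, B:soiled)
[5] after Suck: (A; A:clean, B:soiled)
[6] after Left: (A; A:clean, B:soiled)
[7] after Right: (B; A:clean, B:soiled)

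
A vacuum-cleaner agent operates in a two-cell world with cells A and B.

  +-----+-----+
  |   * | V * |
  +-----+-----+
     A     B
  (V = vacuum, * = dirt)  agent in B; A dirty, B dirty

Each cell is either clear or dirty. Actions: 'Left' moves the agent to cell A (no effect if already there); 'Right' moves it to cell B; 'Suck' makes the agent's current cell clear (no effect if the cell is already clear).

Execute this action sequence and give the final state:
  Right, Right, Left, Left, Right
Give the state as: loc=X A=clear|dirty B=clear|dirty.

1. Right → loc=B A=dirty B=dirty
2. Right → loc=B A=dirty B=dirty
3. Left → loc=A A=dirty B=dirty
4. Left → loc=A A=dirty B=dirty
5. Right → loc=B A=dirty B=dirty

loc=B A=dirty B=dirty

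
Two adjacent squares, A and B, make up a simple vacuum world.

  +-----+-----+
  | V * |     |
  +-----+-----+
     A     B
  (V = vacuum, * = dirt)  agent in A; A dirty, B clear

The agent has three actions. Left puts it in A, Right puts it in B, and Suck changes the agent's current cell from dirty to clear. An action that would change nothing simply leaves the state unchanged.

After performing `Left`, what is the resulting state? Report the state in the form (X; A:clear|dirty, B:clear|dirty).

start: (A; A:dirty, B:clear)
1) do Left; now (A; A:dirty, B:clear)

(A; A:dirty, B:clear)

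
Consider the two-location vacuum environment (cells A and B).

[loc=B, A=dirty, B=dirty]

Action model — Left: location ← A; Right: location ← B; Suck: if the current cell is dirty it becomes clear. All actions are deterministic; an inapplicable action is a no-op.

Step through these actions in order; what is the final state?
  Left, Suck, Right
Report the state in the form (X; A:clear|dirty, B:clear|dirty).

1) do Left; now (A; A:dirty, B:dirty)
2) do Suck; now (A; A:clear, B:dirty)
3) do Right; now (B; A:clear, B:dirty)

(B; A:clear, B:dirty)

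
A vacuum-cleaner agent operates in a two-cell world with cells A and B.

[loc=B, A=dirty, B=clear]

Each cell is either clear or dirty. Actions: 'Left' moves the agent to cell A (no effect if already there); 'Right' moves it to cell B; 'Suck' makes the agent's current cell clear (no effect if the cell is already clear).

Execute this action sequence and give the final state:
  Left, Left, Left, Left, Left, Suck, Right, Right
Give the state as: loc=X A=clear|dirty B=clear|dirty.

loc=B A=clear B=clear

Left (#1): loc=A A=dirty B=clear
Left (#2): loc=A A=dirty B=clear
Left (#3): loc=A A=dirty B=clear
Left (#4): loc=A A=dirty B=clear
Left (#5): loc=A A=dirty B=clear
Suck (#6): loc=A A=clear B=clear
Right (#7): loc=B A=clear B=clear
Right (#8): loc=B A=clear B=clear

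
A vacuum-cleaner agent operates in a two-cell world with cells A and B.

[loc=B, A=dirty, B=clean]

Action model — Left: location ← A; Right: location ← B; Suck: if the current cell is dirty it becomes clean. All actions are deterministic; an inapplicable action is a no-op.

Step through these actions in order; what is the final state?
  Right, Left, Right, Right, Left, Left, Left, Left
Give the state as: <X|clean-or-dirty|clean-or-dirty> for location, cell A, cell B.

[1] after Right: <B|dirty|clean>
[2] after Left: <A|dirty|clean>
[3] after Right: <B|dirty|clean>
[4] after Right: <B|dirty|clean>
[5] after Left: <A|dirty|clean>
[6] after Left: <A|dirty|clean>
[7] after Left: <A|dirty|clean>
[8] after Left: <A|dirty|clean>

<A|dirty|clean>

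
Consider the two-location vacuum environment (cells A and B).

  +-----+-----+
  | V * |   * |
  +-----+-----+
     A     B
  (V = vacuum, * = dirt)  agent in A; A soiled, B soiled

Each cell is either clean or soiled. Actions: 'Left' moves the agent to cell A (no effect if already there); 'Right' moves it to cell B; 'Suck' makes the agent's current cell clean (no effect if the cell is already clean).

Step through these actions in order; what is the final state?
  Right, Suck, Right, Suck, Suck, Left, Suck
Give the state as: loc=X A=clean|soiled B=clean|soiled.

step 1/7 (Right): loc=B A=soiled B=soiled
step 2/7 (Suck): loc=B A=soiled B=clean
step 3/7 (Right): loc=B A=soiled B=clean
step 4/7 (Suck): loc=B A=soiled B=clean
step 5/7 (Suck): loc=B A=soiled B=clean
step 6/7 (Left): loc=A A=soiled B=clean
step 7/7 (Suck): loc=A A=clean B=clean

loc=A A=clean B=clean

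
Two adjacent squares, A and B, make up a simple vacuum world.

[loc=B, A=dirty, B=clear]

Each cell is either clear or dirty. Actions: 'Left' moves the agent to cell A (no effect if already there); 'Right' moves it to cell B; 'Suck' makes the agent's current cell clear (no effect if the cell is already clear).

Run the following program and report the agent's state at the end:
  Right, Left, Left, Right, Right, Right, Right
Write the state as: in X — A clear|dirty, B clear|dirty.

in B — A dirty, B clear

1. Right → in B — A dirty, B clear
2. Left → in A — A dirty, B clear
3. Left → in A — A dirty, B clear
4. Right → in B — A dirty, B clear
5. Right → in B — A dirty, B clear
6. Right → in B — A dirty, B clear
7. Right → in B — A dirty, B clear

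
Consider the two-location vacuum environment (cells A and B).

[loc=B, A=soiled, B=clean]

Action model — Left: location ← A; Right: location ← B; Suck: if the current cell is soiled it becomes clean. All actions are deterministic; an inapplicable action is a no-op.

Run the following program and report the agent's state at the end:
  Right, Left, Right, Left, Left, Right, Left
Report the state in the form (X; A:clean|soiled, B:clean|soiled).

(A; A:soiled, B:clean)

1. Right → (B; A:soiled, B:clean)
2. Left → (A; A:soiled, B:clean)
3. Right → (B; A:soiled, B:clean)
4. Left → (A; A:soiled, B:clean)
5. Left → (A; A:soiled, B:clean)
6. Right → (B; A:soiled, B:clean)
7. Left → (A; A:soiled, B:clean)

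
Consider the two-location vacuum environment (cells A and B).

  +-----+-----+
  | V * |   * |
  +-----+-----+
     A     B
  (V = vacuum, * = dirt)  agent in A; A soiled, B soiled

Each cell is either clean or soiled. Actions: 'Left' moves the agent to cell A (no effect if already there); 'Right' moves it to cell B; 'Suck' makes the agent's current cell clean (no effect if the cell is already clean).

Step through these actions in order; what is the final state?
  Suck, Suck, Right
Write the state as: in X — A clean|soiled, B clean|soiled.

in B — A clean, B soiled

1. Suck → in A — A clean, B soiled
2. Suck → in A — A clean, B soiled
3. Right → in B — A clean, B soiled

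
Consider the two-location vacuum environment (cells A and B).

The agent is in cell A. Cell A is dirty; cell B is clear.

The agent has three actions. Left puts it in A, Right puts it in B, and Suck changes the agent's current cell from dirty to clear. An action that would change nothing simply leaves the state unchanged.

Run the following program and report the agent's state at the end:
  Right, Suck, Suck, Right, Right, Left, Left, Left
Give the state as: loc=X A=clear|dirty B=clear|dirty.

1) do Right; now loc=B A=dirty B=clear
2) do Suck; now loc=B A=dirty B=clear
3) do Suck; now loc=B A=dirty B=clear
4) do Right; now loc=B A=dirty B=clear
5) do Right; now loc=B A=dirty B=clear
6) do Left; now loc=A A=dirty B=clear
7) do Left; now loc=A A=dirty B=clear
8) do Left; now loc=A A=dirty B=clear

loc=A A=dirty B=clear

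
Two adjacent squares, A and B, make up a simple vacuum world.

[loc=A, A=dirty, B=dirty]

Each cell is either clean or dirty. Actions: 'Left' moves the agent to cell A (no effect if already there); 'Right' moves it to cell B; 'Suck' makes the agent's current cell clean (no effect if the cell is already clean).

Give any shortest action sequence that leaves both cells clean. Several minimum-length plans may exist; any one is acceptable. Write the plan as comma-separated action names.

step 1/3 (Suck): loc=A A=clean B=dirty
step 2/3 (Right): loc=B A=clean B=dirty
step 3/3 (Suck): loc=B A=clean B=clean
min 3: Suck A + move + Suck B

Suck, Right, Suck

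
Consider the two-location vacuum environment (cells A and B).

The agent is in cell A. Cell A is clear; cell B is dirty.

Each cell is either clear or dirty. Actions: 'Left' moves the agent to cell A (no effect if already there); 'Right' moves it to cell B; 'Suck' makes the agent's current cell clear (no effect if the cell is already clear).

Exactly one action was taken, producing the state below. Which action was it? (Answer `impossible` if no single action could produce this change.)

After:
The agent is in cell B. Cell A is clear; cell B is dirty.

try  Left: (A; A:clear, B:dirty)
try Right: (B; A:clear, B:dirty)  ← match
try  Suck: (A; A:clear, B:dirty)

Right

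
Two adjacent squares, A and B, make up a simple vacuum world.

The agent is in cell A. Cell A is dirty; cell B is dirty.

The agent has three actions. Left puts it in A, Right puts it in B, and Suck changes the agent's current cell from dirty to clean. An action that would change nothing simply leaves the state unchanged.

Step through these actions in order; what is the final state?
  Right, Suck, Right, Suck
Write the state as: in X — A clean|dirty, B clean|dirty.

in B — A dirty, B clean

1) do Right; now in B — A dirty, B dirty
2) do Suck; now in B — A dirty, B clean
3) do Right; now in B — A dirty, B clean
4) do Suck; now in B — A dirty, B clean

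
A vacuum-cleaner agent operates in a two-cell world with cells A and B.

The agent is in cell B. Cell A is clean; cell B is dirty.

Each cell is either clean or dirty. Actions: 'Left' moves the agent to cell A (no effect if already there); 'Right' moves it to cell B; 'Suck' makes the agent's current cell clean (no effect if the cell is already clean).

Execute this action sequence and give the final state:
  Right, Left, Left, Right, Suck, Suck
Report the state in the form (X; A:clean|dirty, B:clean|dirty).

(B; A:clean, B:clean)

Right (#1): (B; A:clean, B:dirty)
Left (#2): (A; A:clean, B:dirty)
Left (#3): (A; A:clean, B:dirty)
Right (#4): (B; A:clean, B:dirty)
Suck (#5): (B; A:clean, B:clean)
Suck (#6): (B; A:clean, B:clean)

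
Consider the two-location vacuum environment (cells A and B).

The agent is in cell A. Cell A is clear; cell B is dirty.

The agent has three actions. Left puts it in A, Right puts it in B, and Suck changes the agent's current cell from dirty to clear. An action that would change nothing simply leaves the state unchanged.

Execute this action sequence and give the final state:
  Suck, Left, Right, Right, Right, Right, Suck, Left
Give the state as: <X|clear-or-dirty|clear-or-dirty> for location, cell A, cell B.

1) do Suck; now <A|clear|dirty>
2) do Left; now <A|clear|dirty>
3) do Right; now <B|clear|dirty>
4) do Right; now <B|clear|dirty>
5) do Right; now <B|clear|dirty>
6) do Right; now <B|clear|dirty>
7) do Suck; now <B|clear|clear>
8) do Left; now <A|clear|clear>

<A|clear|clear>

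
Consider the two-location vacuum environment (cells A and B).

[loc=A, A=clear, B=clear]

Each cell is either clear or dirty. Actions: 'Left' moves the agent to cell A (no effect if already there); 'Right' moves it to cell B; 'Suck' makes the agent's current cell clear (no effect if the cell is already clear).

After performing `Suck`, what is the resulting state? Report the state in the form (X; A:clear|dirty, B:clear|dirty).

(A; A:clear, B:clear)

start: (A; A:clear, B:clear)
t=1 Suck ⇒ (A; A:clear, B:clear)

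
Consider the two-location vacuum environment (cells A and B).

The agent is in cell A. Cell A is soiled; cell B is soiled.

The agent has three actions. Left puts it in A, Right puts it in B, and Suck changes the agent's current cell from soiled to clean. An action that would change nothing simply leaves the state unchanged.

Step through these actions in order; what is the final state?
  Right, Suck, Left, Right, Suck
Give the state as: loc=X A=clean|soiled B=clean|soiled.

loc=B A=soiled B=clean

Right (#1): loc=B A=soiled B=soiled
Suck (#2): loc=B A=soiled B=clean
Left (#3): loc=A A=soiled B=clean
Right (#4): loc=B A=soiled B=clean
Suck (#5): loc=B A=soiled B=clean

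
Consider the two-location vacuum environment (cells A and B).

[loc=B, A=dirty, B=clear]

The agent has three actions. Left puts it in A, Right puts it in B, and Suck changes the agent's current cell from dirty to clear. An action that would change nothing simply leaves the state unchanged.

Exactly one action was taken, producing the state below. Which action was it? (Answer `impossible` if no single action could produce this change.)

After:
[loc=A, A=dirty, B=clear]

Left

try  Left: (A; A:dirty, B:clear)  ← match
try Right: (B; A:dirty, B:clear)
try  Suck: (B; A:dirty, B:clear)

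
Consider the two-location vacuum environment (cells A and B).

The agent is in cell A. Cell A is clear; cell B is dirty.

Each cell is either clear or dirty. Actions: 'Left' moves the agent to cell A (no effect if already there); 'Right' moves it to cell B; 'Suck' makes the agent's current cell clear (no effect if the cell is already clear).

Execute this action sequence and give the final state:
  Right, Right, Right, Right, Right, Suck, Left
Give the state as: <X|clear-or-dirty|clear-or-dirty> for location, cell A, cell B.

Right (#1): <B|clear|dirty>
Right (#2): <B|clear|dirty>
Right (#3): <B|clear|dirty>
Right (#4): <B|clear|dirty>
Right (#5): <B|clear|dirty>
Suck (#6): <B|clear|clear>
Left (#7): <A|clear|clear>

<A|clear|clear>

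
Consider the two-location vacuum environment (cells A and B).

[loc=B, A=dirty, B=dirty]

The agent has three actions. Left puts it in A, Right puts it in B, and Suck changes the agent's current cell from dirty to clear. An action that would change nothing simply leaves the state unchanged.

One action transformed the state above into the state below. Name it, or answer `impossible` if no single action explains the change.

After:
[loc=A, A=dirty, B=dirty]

Left

try  Left: (A; A:dirty, B:dirty)  ← match
try Right: (B; A:dirty, B:dirty)
try  Suck: (B; A:dirty, B:clear)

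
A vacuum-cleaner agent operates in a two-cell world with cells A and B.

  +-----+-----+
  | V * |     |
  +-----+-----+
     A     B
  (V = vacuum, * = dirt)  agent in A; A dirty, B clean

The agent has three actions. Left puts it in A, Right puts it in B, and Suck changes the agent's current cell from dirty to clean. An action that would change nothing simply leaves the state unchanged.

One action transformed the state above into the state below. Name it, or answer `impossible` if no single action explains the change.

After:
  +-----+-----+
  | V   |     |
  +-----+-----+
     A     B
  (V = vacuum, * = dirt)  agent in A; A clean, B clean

try  Left: loc=A A=dirty B=clean
try Right: loc=B A=dirty B=clean
try  Suck: loc=A A=clean B=clean  ← match

Suck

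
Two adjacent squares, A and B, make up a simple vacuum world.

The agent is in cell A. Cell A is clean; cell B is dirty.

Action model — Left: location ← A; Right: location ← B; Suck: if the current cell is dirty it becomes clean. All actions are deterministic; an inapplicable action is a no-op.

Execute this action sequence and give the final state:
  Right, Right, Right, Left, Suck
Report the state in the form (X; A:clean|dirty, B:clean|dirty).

(A; A:clean, B:dirty)

step 1/5 (Right): (B; A:clean, B:dirty)
step 2/5 (Right): (B; A:clean, B:dirty)
step 3/5 (Right): (B; A:clean, B:dirty)
step 4/5 (Left): (A; A:clean, B:dirty)
step 5/5 (Suck): (A; A:clean, B:dirty)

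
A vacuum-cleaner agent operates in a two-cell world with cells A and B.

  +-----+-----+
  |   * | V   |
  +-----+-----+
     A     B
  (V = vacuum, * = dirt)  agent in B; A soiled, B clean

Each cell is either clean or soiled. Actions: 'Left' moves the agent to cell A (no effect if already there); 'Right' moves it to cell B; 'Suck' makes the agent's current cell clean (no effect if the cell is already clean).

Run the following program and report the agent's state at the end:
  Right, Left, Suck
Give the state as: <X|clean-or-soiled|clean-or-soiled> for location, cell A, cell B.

step 1/3 (Right): <B|soiled|clean>
step 2/3 (Left): <A|soiled|clean>
step 3/3 (Suck): <A|clean|clean>

<A|clean|clean>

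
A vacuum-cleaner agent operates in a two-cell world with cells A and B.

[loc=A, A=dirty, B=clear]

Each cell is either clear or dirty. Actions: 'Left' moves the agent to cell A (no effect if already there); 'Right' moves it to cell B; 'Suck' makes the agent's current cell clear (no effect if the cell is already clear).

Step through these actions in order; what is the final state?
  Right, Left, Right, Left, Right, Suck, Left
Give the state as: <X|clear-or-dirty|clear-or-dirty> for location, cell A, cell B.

<A|dirty|clear>

[1] after Right: <B|dirty|clear>
[2] after Left: <A|dirty|clear>
[3] after Right: <B|dirty|clear>
[4] after Left: <A|dirty|clear>
[5] after Right: <B|dirty|clear>
[6] after Suck: <B|dirty|clear>
[7] after Left: <A|dirty|clear>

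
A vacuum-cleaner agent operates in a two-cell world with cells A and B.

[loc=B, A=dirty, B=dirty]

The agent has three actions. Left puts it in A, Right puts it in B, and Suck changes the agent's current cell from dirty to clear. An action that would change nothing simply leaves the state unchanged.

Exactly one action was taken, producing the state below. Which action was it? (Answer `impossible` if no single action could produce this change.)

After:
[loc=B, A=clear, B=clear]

try  Left: (A; A:dirty, B:dirty)
try Right: (B; A:dirty, B:dirty)
try  Suck: (B; A:dirty, B:clear)
no single action produces the after-state

impossible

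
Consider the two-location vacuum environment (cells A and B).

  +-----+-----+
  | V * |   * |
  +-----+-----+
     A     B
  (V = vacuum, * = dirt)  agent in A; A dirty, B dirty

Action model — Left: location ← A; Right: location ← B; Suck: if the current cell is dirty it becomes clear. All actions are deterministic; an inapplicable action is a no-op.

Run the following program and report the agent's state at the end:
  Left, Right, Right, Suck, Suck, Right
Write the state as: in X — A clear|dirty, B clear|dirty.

[1] after Left: in A — A dirty, B dirty
[2] after Right: in B — A dirty, B dirty
[3] after Right: in B — A dirty, B dirty
[4] after Suck: in B — A dirty, B clear
[5] after Suck: in B — A dirty, B clear
[6] after Right: in B — A dirty, B clear

in B — A dirty, B clear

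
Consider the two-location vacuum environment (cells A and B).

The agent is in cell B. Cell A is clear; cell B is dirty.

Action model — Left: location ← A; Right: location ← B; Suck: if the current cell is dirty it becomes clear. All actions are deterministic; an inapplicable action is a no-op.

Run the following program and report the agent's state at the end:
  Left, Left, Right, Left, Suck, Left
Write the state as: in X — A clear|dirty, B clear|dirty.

1. Left → in A — A clear, B dirty
2. Left → in A — A clear, B dirty
3. Right → in B — A clear, B dirty
4. Left → in A — A clear, B dirty
5. Suck → in A — A clear, B dirty
6. Left → in A — A clear, B dirty

in A — A clear, B dirty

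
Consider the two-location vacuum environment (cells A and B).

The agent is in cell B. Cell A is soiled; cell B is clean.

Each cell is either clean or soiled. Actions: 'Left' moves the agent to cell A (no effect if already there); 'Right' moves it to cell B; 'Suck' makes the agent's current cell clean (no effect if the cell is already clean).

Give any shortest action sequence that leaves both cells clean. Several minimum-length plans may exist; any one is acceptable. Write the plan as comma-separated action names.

Left, Suck

Left (#1): in A — A soiled, B clean
Suck (#2): in A — A clean, B clean
min 2: go A then Suck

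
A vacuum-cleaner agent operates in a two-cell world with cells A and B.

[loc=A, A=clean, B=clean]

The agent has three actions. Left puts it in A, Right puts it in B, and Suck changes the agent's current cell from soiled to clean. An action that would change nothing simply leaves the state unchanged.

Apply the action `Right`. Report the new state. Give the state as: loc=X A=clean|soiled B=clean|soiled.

start: loc=A A=clean B=clean
step 1/1 (Right): loc=B A=clean B=clean

loc=B A=clean B=clean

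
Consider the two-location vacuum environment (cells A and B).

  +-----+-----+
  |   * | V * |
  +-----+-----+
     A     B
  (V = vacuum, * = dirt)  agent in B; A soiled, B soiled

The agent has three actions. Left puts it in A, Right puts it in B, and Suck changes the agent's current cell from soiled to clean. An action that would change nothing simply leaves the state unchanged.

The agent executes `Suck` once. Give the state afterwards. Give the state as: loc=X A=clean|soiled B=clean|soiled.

start: loc=B A=soiled B=soiled
Suck (#1): loc=B A=soiled B=clean

loc=B A=soiled B=clean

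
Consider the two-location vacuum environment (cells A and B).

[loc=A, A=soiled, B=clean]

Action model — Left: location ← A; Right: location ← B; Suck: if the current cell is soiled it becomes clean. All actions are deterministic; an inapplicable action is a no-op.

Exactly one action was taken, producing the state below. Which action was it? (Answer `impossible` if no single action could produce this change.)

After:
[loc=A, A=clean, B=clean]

Suck

try  Left: (A; A:soiled, B:clean)
try Right: (B; A:soiled, B:clean)
try  Suck: (A; A:clean, B:clean)  ← match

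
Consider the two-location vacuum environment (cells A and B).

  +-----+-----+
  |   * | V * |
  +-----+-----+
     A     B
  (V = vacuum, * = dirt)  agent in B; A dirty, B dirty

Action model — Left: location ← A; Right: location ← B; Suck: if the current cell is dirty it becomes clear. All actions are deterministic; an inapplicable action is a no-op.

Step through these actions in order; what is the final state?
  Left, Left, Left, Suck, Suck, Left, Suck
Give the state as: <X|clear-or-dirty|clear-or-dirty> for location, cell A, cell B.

1) do Left; now <A|dirty|dirty>
2) do Left; now <A|dirty|dirty>
3) do Left; now <A|dirty|dirty>
4) do Suck; now <A|clear|dirty>
5) do Suck; now <A|clear|dirty>
6) do Left; now <A|clear|dirty>
7) do Suck; now <A|clear|dirty>

<A|clear|dirty>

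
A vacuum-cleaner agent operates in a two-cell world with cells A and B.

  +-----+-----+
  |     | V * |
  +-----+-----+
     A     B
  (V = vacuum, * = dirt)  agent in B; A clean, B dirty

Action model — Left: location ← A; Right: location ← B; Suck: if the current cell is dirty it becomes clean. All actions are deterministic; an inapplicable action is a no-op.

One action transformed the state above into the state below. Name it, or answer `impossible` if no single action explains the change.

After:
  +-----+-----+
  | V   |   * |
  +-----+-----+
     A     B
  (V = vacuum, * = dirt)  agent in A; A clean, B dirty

Left

try  Left: in A — A clean, B dirty  ← match
try Right: in B — A clean, B dirty
try  Suck: in B — A clean, B clean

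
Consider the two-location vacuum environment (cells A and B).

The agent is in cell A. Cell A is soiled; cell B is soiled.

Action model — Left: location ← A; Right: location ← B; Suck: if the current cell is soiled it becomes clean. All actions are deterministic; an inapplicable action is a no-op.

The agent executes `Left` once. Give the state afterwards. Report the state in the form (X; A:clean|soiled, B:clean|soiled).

(A; A:soiled, B:soiled)

start: (A; A:soiled, B:soiled)
1) do Left; now (A; A:soiled, B:soiled)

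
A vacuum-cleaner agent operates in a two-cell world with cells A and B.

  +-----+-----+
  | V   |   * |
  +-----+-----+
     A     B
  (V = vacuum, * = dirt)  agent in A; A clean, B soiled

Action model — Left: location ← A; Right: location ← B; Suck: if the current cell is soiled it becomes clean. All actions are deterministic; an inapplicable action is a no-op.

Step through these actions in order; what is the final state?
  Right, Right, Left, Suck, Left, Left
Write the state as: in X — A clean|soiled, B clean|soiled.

in A — A clean, B soiled

step 1/6 (Right): in B — A clean, B soiled
step 2/6 (Right): in B — A clean, B soiled
step 3/6 (Left): in A — A clean, B soiled
step 4/6 (Suck): in A — A clean, B soiled
step 5/6 (Left): in A — A clean, B soiled
step 6/6 (Left): in A — A clean, B soiled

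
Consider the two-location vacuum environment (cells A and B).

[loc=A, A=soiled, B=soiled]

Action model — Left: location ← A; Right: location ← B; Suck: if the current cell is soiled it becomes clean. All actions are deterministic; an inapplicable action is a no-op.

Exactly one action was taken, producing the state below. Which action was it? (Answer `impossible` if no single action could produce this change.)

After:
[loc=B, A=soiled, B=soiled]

try  Left: loc=A A=soiled B=soiled
try Right: loc=B A=soiled B=soiled  ← match
try  Suck: loc=A A=clean B=soiled

Right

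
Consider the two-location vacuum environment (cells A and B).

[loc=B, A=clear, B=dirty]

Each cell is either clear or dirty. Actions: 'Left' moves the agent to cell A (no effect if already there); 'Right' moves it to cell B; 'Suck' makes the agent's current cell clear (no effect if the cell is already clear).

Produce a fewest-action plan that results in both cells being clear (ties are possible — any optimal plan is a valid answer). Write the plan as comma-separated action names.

Suck

Suck (#1): in B — A clear, B clear
min 1: B is dirty, one Suck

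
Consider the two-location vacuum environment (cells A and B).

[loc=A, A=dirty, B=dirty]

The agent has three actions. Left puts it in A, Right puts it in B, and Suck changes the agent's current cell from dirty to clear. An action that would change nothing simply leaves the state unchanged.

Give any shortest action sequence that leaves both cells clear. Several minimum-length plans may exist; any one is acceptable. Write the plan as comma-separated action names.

Suck, Right, Suck

1. Suck → (A; A:clear, B:dirty)
2. Right → (B; A:clear, B:dirty)
3. Suck → (B; A:clear, B:clear)
min 3: Suck A + move + Suck B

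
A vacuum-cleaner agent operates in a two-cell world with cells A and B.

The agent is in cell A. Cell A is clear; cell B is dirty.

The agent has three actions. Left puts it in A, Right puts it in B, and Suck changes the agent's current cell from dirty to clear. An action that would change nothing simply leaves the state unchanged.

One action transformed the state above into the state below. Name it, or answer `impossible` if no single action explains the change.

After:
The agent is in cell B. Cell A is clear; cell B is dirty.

Right

try  Left: <A|clear|dirty>
try Right: <B|clear|dirty>  ← match
try  Suck: <A|clear|dirty>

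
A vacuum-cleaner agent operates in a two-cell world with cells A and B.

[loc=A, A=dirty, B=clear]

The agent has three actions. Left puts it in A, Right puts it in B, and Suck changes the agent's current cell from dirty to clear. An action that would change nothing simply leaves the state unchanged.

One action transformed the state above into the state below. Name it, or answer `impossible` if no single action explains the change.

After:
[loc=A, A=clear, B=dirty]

impossible

try  Left: loc=A A=dirty B=clear
try Right: loc=B A=dirty B=clear
try  Suck: loc=A A=clear B=clear
no single action produces the after-state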